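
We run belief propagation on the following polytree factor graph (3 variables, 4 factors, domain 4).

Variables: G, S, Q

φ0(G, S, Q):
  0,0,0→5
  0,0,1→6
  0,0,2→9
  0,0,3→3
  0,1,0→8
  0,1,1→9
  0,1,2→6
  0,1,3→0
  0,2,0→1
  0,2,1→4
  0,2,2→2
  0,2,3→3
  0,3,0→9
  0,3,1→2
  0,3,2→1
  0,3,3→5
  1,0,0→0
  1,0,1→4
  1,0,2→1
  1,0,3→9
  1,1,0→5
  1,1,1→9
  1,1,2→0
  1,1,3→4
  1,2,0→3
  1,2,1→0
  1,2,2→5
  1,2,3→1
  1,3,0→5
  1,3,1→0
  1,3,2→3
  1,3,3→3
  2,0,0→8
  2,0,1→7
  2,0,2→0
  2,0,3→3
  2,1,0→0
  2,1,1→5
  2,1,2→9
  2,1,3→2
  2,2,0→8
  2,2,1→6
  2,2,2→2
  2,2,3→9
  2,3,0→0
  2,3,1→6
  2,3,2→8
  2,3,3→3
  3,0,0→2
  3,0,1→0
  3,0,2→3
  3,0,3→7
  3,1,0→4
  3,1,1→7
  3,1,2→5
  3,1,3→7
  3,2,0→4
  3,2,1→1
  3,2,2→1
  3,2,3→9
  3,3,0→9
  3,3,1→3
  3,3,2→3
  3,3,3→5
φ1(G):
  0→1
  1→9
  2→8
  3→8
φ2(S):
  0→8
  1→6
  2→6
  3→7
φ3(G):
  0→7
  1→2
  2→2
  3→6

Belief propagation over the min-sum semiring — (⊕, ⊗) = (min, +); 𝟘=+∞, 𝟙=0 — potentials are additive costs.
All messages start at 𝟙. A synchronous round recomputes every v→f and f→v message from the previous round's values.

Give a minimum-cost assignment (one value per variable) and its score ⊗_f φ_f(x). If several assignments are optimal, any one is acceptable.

assignment: (G=0, S=1, Q=3); score = 14

init: all messages = 𝟙 over 4 values
r1 m[φ0→G] = [0, 0, 0, 0]
r1 m[φ0→S] = [0, 0, 0, 0]
r1 m[φ0→Q] = [0, 0, 0, 0]
r1 m[φ1→G] = [1, 9, 8, 8]
r1 m[φ2→S] = [8, 6, 6, 7]
r1 m[φ3→G] = [7, 2, 2, 6]
r1 m[G→φ0] = [0, 0, 0, 0]
r1 m[G→φ1] = [0, 0, 0, 0]
r1 m[G→φ3] = [0, 0, 0, 0]
r1 m[S→φ0] = [0, 0, 0, 0]
r1 m[S→φ2] = [0, 0, 0, 0]
r1 m[Q→φ0] = [0, 0, 0, 0]
r2 m[φ0→G] = [0, 0, 0, 0]
r2 m[φ0→S] = [0, 0, 0, 0]
r2 m[φ0→Q] = [0, 0, 0, 0]
r2 m[φ1→G] = [1, 9, 8, 8]
r2 m[φ2→S] = [8, 6, 6, 7]
r2 m[φ3→G] = [7, 2, 2, 6]
r2 m[G→φ0] = [8, 11, 10, 14]
r2 m[G→φ1] = [7, 2, 2, 6]
r2 m[G→φ3] = [1, 9, 8, 8]
r2 m[S→φ0] = [8, 6, 6, 7]
r2 m[S→φ2] = [0, 0, 0, 0]
r2 m[Q→φ0] = [0, 0, 0, 0]
r3 m[φ0→G] = [6, 6, 6, 7]
r3 m[φ0→S] = [10, 8, 9, 9]
r3 m[φ0→Q] = [15, 17, 16, 14]
r3 m[φ1→G] = [1, 9, 8, 8]
r3 m[φ2→S] = [8, 6, 6, 7]
r3 m[φ3→G] = [7, 2, 2, 6]
r3 m[G→φ0] = [8, 11, 10, 14]
r3 m[G→φ1] = [7, 2, 2, 6]
r3 m[G→φ3] = [1, 9, 8, 8]
r3 m[S→φ0] = [8, 6, 6, 7]
r3 m[S→φ2] = [0, 0, 0, 0]
r3 m[Q→φ0] = [0, 0, 0, 0]
r4 m[φ0→G] = [6, 6, 6, 7]
r4 m[φ0→S] = [10, 8, 9, 9]
r4 m[φ0→Q] = [15, 17, 16, 14]
r4 m[φ1→G] = [1, 9, 8, 8]
r4 m[φ2→S] = [8, 6, 6, 7]
r4 m[φ3→G] = [7, 2, 2, 6]
r4 m[G→φ0] = [8, 11, 10, 14]
r4 m[G→φ1] = [13, 8, 8, 13]
r4 m[G→φ3] = [7, 15, 14, 15]
r4 m[S→φ0] = [8, 6, 6, 7]
r4 m[S→φ2] = [10, 8, 9, 9]
r4 m[Q→φ0] = [0, 0, 0, 0]
r5 m[φ0→G] = [6, 6, 6, 7]
r5 m[φ0→S] = [10, 8, 9, 9]
r5 m[φ0→Q] = [15, 17, 16, 14]
r5 m[φ1→G] = [1, 9, 8, 8]
r5 m[φ2→S] = [8, 6, 6, 7]
r5 m[φ3→G] = [7, 2, 2, 6]
r5 m[G→φ0] = [8, 11, 10, 14]
r5 m[G→φ1] = [13, 8, 8, 13]
r5 m[G→φ3] = [7, 15, 14, 15]
r5 m[S→φ0] = [8, 6, 6, 7]
r5 m[S→φ2] = [10, 8, 9, 9]
r5 m[Q→φ0] = [0, 0, 0, 0]
fixed point reached at round 5
traceback from G: (G=0, S=1, Q=3), score=14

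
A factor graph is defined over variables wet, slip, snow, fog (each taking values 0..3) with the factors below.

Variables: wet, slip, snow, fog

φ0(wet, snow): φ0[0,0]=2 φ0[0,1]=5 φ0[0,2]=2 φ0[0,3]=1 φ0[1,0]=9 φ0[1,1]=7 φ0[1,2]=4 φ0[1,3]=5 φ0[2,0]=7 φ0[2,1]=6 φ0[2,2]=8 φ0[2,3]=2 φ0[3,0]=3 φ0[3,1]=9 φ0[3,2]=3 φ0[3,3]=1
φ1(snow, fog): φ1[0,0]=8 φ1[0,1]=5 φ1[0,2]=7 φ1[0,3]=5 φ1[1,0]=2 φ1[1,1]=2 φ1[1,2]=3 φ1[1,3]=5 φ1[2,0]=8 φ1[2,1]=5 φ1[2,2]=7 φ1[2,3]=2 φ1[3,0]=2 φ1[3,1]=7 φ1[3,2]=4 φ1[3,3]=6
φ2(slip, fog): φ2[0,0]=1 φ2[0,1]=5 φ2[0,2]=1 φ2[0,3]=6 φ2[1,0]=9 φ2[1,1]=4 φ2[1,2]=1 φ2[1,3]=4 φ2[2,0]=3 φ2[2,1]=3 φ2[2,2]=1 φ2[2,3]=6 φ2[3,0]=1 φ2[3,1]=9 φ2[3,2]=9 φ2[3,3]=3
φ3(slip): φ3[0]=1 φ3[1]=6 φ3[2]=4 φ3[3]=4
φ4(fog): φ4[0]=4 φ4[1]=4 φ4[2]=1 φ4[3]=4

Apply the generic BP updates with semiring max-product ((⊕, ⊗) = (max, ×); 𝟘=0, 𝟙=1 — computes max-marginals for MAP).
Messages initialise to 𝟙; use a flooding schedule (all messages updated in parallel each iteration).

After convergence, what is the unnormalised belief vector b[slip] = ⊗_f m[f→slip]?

init: all messages = 𝟙 over 4 values
r1 m[φ0→wet] = [5, 9, 8, 9]
r1 m[φ0→snow] = [9, 9, 8, 5]
r1 m[φ1→snow] = [8, 5, 8, 7]
r1 m[φ1→fog] = [8, 7, 7, 6]
r1 m[φ2→slip] = [6, 9, 6, 9]
r1 m[φ2→fog] = [9, 9, 9, 6]
r1 m[φ3→slip] = [1, 6, 4, 4]
r1 m[φ4→fog] = [4, 4, 1, 4]
r1 m[wet→φ0] = [1, 1, 1, 1]
r1 m[slip→φ2] = [1, 1, 1, 1]
r1 m[slip→φ3] = [1, 1, 1, 1]
r1 m[snow→φ0] = [1, 1, 1, 1]
r1 m[snow→φ1] = [1, 1, 1, 1]
r1 m[fog→φ1] = [1, 1, 1, 1]
r1 m[fog→φ2] = [1, 1, 1, 1]
r1 m[fog→φ4] = [1, 1, 1, 1]
r2 m[φ0→wet] = [5, 9, 8, 9]
r2 m[φ0→snow] = [9, 9, 8, 5]
r2 m[φ1→snow] = [8, 5, 8, 7]
r2 m[φ1→fog] = [8, 7, 7, 6]
r2 m[φ2→slip] = [6, 9, 6, 9]
r2 m[φ2→fog] = [9, 9, 9, 6]
r2 m[φ3→slip] = [1, 6, 4, 4]
r2 m[φ4→fog] = [4, 4, 1, 4]
r2 m[wet→φ0] = [1, 1, 1, 1]
r2 m[slip→φ2] = [1, 6, 4, 4]
r2 m[slip→φ3] = [6, 9, 6, 9]
r2 m[snow→φ0] = [8, 5, 8, 7]
r2 m[snow→φ1] = [9, 9, 8, 5]
r2 m[fog→φ1] = [36, 36, 9, 24]
r2 m[fog→φ2] = [32, 28, 7, 24]
r2 m[fog→φ4] = [72, 63, 63, 36]
r3 m[φ0→wet] = [25, 72, 64, 45]
r3 m[φ0→snow] = [9, 9, 8, 5]
r3 m[φ1→snow] = [288, 120, 288, 252]
r3 m[φ1→fog] = [72, 45, 63, 45]
r3 m[φ2→slip] = [144, 288, 144, 252]
r3 m[φ2→fog] = [54, 36, 36, 24]
r3 m[φ3→slip] = [1, 6, 4, 4]
r3 m[φ4→fog] = [4, 4, 1, 4]
r3 m[wet→φ0] = [1, 1, 1, 1]
r3 m[slip→φ2] = [1, 6, 4, 4]
r3 m[slip→φ3] = [6, 9, 6, 9]
r3 m[snow→φ0] = [8, 5, 8, 7]
r3 m[snow→φ1] = [9, 9, 8, 5]
r3 m[fog→φ1] = [36, 36, 9, 24]
r3 m[fog→φ2] = [32, 28, 7, 24]
r3 m[fog→φ4] = [72, 63, 63, 36]
r4 m[φ0→wet] = [25, 72, 64, 45]
r4 m[φ0→snow] = [9, 9, 8, 5]
r4 m[φ1→snow] = [288, 120, 288, 252]
r4 m[φ1→fog] = [72, 45, 63, 45]
r4 m[φ2→slip] = [144, 288, 144, 252]
r4 m[φ2→fog] = [54, 36, 36, 24]
r4 m[φ3→slip] = [1, 6, 4, 4]
r4 m[φ4→fog] = [4, 4, 1, 4]
r4 m[wet→φ0] = [1, 1, 1, 1]
r4 m[slip→φ2] = [1, 6, 4, 4]
r4 m[slip→φ3] = [144, 288, 144, 252]
r4 m[snow→φ0] = [288, 120, 288, 252]
r4 m[snow→φ1] = [9, 9, 8, 5]
r4 m[fog→φ1] = [216, 144, 36, 96]
r4 m[fog→φ2] = [288, 180, 63, 180]
r4 m[fog→φ4] = [3888, 1620, 2268, 1080]
r5 m[φ0→wet] = [600, 2592, 2304, 1080]
r5 m[φ0→snow] = [9, 9, 8, 5]
r5 m[φ1→snow] = [1728, 480, 1728, 1008]
r5 m[φ1→fog] = [72, 45, 63, 45]
r5 m[φ2→slip] = [1080, 2592, 1080, 1620]
r5 m[φ2→fog] = [54, 36, 36, 24]
r5 m[φ3→slip] = [1, 6, 4, 4]
r5 m[φ4→fog] = [4, 4, 1, 4]
r5 m[wet→φ0] = [1, 1, 1, 1]
r5 m[slip→φ2] = [1, 6, 4, 4]
r5 m[slip→φ3] = [144, 288, 144, 252]
r5 m[snow→φ0] = [288, 120, 288, 252]
r5 m[snow→φ1] = [9, 9, 8, 5]
r5 m[fog→φ1] = [216, 144, 36, 96]
r5 m[fog→φ2] = [288, 180, 63, 180]
r5 m[fog→φ4] = [3888, 1620, 2268, 1080]
r6 m[φ0→wet] = [600, 2592, 2304, 1080]
r6 m[φ0→snow] = [9, 9, 8, 5]
r6 m[φ1→snow] = [1728, 480, 1728, 1008]
r6 m[φ1→fog] = [72, 45, 63, 45]
r6 m[φ2→slip] = [1080, 2592, 1080, 1620]
r6 m[φ2→fog] = [54, 36, 36, 24]
r6 m[φ3→slip] = [1, 6, 4, 4]
r6 m[φ4→fog] = [4, 4, 1, 4]
r6 m[wet→φ0] = [1, 1, 1, 1]
r6 m[slip→φ2] = [1, 6, 4, 4]
r6 m[slip→φ3] = [1080, 2592, 1080, 1620]
r6 m[snow→φ0] = [1728, 480, 1728, 1008]
r6 m[snow→φ1] = [9, 9, 8, 5]
r6 m[fog→φ1] = [216, 144, 36, 96]
r6 m[fog→φ2] = [288, 180, 63, 180]
r6 m[fog→φ4] = [3888, 1620, 2268, 1080]
r7 m[φ0→wet] = [3456, 15552, 13824, 5184]
r7 m[φ0→snow] = [9, 9, 8, 5]
r7 m[φ1→snow] = [1728, 480, 1728, 1008]
r7 m[φ1→fog] = [72, 45, 63, 45]
r7 m[φ2→slip] = [1080, 2592, 1080, 1620]
r7 m[φ2→fog] = [54, 36, 36, 24]
r7 m[φ3→slip] = [1, 6, 4, 4]
r7 m[φ4→fog] = [4, 4, 1, 4]
r7 m[wet→φ0] = [1, 1, 1, 1]
r7 m[slip→φ2] = [1, 6, 4, 4]
r7 m[slip→φ3] = [1080, 2592, 1080, 1620]
r7 m[snow→φ0] = [1728, 480, 1728, 1008]
r7 m[snow→φ1] = [9, 9, 8, 5]
r7 m[fog→φ1] = [216, 144, 36, 96]
r7 m[fog→φ2] = [288, 180, 63, 180]
r7 m[fog→φ4] = [3888, 1620, 2268, 1080]
r8 m[φ0→wet] = [3456, 15552, 13824, 5184]
r8 m[φ0→snow] = [9, 9, 8, 5]
r8 m[φ1→snow] = [1728, 480, 1728, 1008]
r8 m[φ1→fog] = [72, 45, 63, 45]
r8 m[φ2→slip] = [1080, 2592, 1080, 1620]
r8 m[φ2→fog] = [54, 36, 36, 24]
r8 m[φ3→slip] = [1, 6, 4, 4]
r8 m[φ4→fog] = [4, 4, 1, 4]
r8 m[wet→φ0] = [1, 1, 1, 1]
r8 m[slip→φ2] = [1, 6, 4, 4]
r8 m[slip→φ3] = [1080, 2592, 1080, 1620]
r8 m[snow→φ0] = [1728, 480, 1728, 1008]
r8 m[snow→φ1] = [9, 9, 8, 5]
r8 m[fog→φ1] = [216, 144, 36, 96]
r8 m[fog→φ2] = [288, 180, 63, 180]
r8 m[fog→φ4] = [3888, 1620, 2268, 1080]
fixed point reached at round 8
b[slip] = ⊗ incoming = [1080, 15552, 4320, 6480]

b[slip] = [1080, 15552, 4320, 6480]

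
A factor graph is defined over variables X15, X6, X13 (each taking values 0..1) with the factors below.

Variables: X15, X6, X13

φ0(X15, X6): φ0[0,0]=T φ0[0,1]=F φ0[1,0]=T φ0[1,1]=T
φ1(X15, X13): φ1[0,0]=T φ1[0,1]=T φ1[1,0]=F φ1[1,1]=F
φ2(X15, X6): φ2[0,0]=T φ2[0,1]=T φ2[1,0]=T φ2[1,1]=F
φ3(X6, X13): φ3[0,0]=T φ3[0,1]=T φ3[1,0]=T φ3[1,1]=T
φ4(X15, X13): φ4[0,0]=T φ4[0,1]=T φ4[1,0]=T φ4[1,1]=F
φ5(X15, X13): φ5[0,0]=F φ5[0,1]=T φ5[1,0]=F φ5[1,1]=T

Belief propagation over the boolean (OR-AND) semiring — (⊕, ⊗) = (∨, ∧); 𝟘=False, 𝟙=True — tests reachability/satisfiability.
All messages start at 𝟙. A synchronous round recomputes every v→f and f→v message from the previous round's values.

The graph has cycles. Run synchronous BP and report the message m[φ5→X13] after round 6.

init: all messages = 𝟙 over 2 values
r1 m[φ0→X15] = [T, T]
r1 m[φ0→X6] = [T, T]
r1 m[φ1→X15] = [T, F]
r1 m[φ1→X13] = [T, T]
r1 m[φ2→X15] = [T, T]
r1 m[φ2→X6] = [T, T]
r1 m[φ3→X6] = [T, T]
r1 m[φ3→X13] = [T, T]
r1 m[φ4→X15] = [T, T]
r1 m[φ4→X13] = [T, T]
r1 m[φ5→X15] = [T, T]
r1 m[φ5→X13] = [F, T]
r1 m[X15→φ0] = [T, T]
r1 m[X15→φ1] = [T, T]
r1 m[X15→φ2] = [T, T]
r1 m[X15→φ4] = [T, T]
r1 m[X15→φ5] = [T, T]
r1 m[X6→φ0] = [T, T]
r1 m[X6→φ2] = [T, T]
r1 m[X6→φ3] = [T, T]
r1 m[X13→φ1] = [T, T]
r1 m[X13→φ3] = [T, T]
r1 m[X13→φ4] = [T, T]
r1 m[X13→φ5] = [T, T]
r2 m[φ0→X15] = [T, T]
r2 m[φ0→X6] = [T, T]
r2 m[φ1→X15] = [T, F]
r2 m[φ1→X13] = [T, T]
r2 m[φ2→X15] = [T, T]
r2 m[φ2→X6] = [T, T]
r2 m[φ3→X6] = [T, T]
r2 m[φ3→X13] = [T, T]
r2 m[φ4→X15] = [T, T]
r2 m[φ4→X13] = [T, T]
r2 m[φ5→X15] = [T, T]
r2 m[φ5→X13] = [F, T]
r2 m[X15→φ0] = [T, F]
r2 m[X15→φ1] = [T, T]
r2 m[X15→φ2] = [T, F]
r2 m[X15→φ4] = [T, F]
r2 m[X15→φ5] = [T, F]
r2 m[X6→φ0] = [T, T]
r2 m[X6→φ2] = [T, T]
r2 m[X6→φ3] = [T, T]
r2 m[X13→φ1] = [F, T]
r2 m[X13→φ3] = [F, T]
r2 m[X13→φ4] = [F, T]
r2 m[X13→φ5] = [T, T]
r3 m[φ0→X15] = [T, T]
r3 m[φ0→X6] = [T, F]
r3 m[φ1→X15] = [T, F]
r3 m[φ1→X13] = [T, T]
r3 m[φ2→X15] = [T, T]
r3 m[φ2→X6] = [T, T]
r3 m[φ3→X6] = [T, T]
r3 m[φ3→X13] = [T, T]
r3 m[φ4→X15] = [T, F]
r3 m[φ4→X13] = [T, T]
r3 m[φ5→X15] = [T, T]
r3 m[φ5→X13] = [F, T]
r3 m[X15→φ0] = [T, F]
r3 m[X15→φ1] = [T, T]
r3 m[X15→φ2] = [T, F]
r3 m[X15→φ4] = [T, F]
r3 m[X15→φ5] = [T, F]
r3 m[X6→φ0] = [T, T]
r3 m[X6→φ2] = [T, T]
r3 m[X6→φ3] = [T, T]
r3 m[X13→φ1] = [F, T]
r3 m[X13→φ3] = [F, T]
r3 m[X13→φ4] = [F, T]
r3 m[X13→φ5] = [T, T]
r4 m[φ0→X15] = [T, T]
r4 m[φ0→X6] = [T, F]
r4 m[φ1→X15] = [T, F]
r4 m[φ1→X13] = [T, T]
r4 m[φ2→X15] = [T, T]
r4 m[φ2→X6] = [T, T]
r4 m[φ3→X6] = [T, T]
r4 m[φ3→X13] = [T, T]
r4 m[φ4→X15] = [T, F]
r4 m[φ4→X13] = [T, T]
r4 m[φ5→X15] = [T, T]
r4 m[φ5→X13] = [F, T]
r4 m[X15→φ0] = [T, F]
r4 m[X15→φ1] = [T, F]
r4 m[X15→φ2] = [T, F]
r4 m[X15→φ4] = [T, F]
r4 m[X15→φ5] = [T, F]
r4 m[X6→φ0] = [T, T]
r4 m[X6→φ2] = [T, F]
r4 m[X6→φ3] = [T, F]
r4 m[X13→φ1] = [F, T]
r4 m[X13→φ3] = [F, T]
r4 m[X13→φ4] = [F, T]
r4 m[X13→φ5] = [T, T]
r5 m[φ0→X15] = [T, T]
r5 m[φ0→X6] = [T, F]
r5 m[φ1→X15] = [T, F]
r5 m[φ1→X13] = [T, T]
r5 m[φ2→X15] = [T, T]
r5 m[φ2→X6] = [T, T]
r5 m[φ3→X6] = [T, T]
r5 m[φ3→X13] = [T, T]
r5 m[φ4→X15] = [T, F]
r5 m[φ4→X13] = [T, T]
r5 m[φ5→X15] = [T, T]
r5 m[φ5→X13] = [F, T]
r5 m[X15→φ0] = [T, F]
r5 m[X15→φ1] = [T, F]
r5 m[X15→φ2] = [T, F]
r5 m[X15→φ4] = [T, F]
r5 m[X15→φ5] = [T, F]
r5 m[X6→φ0] = [T, T]
r5 m[X6→φ2] = [T, F]
r5 m[X6→φ3] = [T, F]
r5 m[X13→φ1] = [F, T]
r5 m[X13→φ3] = [F, T]
r5 m[X13→φ4] = [F, T]
r5 m[X13→φ5] = [T, T]
r6 m[φ0→X15] = [T, T]
r6 m[φ0→X6] = [T, F]
r6 m[φ1→X15] = [T, F]
r6 m[φ1→X13] = [T, T]
r6 m[φ2→X15] = [T, T]
r6 m[φ2→X6] = [T, T]
r6 m[φ3→X6] = [T, T]
r6 m[φ3→X13] = [T, T]
r6 m[φ4→X15] = [T, F]
r6 m[φ4→X13] = [T, T]
r6 m[φ5→X15] = [T, T]
r6 m[φ5→X13] = [F, T]
r6 m[X15→φ0] = [T, F]
r6 m[X15→φ1] = [T, F]
r6 m[X15→φ2] = [T, F]
r6 m[X15→φ4] = [T, F]
r6 m[X15→φ5] = [T, F]
r6 m[X6→φ0] = [T, T]
r6 m[X6→φ2] = [T, F]
r6 m[X6→φ3] = [T, F]
r6 m[X13→φ1] = [F, T]
r6 m[X13→φ3] = [F, T]
r6 m[X13→φ4] = [F, T]
r6 m[X13→φ5] = [T, T]
fixed point reached at round 5

message @ round 6 = [F, T]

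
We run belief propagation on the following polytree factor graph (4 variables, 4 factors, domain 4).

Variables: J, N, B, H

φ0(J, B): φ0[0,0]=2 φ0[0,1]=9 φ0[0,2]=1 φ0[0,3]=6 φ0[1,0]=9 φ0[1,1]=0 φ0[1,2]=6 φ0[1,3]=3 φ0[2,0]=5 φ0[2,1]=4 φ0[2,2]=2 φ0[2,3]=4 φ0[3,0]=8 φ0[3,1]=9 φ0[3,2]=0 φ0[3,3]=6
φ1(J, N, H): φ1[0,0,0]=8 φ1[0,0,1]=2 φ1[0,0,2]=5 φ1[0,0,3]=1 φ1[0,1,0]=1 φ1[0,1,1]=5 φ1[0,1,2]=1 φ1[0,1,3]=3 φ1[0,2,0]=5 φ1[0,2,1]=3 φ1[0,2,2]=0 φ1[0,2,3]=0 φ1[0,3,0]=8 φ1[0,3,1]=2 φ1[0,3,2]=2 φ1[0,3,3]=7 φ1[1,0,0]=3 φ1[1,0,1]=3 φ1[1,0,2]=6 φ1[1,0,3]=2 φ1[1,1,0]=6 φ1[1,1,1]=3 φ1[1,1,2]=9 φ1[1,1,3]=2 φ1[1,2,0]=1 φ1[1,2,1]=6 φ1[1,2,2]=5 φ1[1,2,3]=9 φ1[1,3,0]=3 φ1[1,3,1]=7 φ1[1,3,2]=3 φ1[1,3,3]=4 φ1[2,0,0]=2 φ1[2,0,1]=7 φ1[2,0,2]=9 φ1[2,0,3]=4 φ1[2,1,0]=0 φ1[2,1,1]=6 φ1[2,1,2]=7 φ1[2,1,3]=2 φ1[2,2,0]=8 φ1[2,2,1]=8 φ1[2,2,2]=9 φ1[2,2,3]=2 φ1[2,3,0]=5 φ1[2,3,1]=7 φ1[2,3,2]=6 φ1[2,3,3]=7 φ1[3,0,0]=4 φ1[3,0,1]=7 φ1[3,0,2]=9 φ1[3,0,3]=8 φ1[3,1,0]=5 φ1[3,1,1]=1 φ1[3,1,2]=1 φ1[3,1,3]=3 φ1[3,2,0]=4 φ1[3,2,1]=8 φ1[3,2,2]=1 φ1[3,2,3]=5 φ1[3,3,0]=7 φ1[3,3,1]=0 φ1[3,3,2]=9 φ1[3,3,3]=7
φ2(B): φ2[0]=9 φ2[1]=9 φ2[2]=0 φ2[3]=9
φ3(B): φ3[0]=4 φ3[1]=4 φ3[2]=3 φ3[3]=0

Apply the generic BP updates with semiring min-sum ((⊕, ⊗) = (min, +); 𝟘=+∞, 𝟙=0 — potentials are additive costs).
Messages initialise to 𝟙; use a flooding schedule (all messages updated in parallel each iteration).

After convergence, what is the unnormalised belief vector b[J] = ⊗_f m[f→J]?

b[J] = [4, 10, 5, 3]

init: all messages = 𝟙 over 4 values
r1 m[φ0→J] = [1, 0, 2, 0]
r1 m[φ0→B] = [2, 0, 0, 3]
r1 m[φ1→J] = [0, 1, 0, 0]
r1 m[φ1→N] = [1, 0, 0, 0]
r1 m[φ1→H] = [0, 0, 0, 0]
r1 m[φ2→B] = [9, 9, 0, 9]
r1 m[φ3→B] = [4, 4, 3, 0]
r1 m[J→φ0] = [0, 0, 0, 0]
r1 m[J→φ1] = [0, 0, 0, 0]
r1 m[N→φ1] = [0, 0, 0, 0]
r1 m[B→φ0] = [0, 0, 0, 0]
r1 m[B→φ2] = [0, 0, 0, 0]
r1 m[B→φ3] = [0, 0, 0, 0]
r1 m[H→φ1] = [0, 0, 0, 0]
r2 m[φ0→J] = [1, 0, 2, 0]
r2 m[φ0→B] = [2, 0, 0, 3]
r2 m[φ1→J] = [0, 1, 0, 0]
r2 m[φ1→N] = [1, 0, 0, 0]
r2 m[φ1→H] = [0, 0, 0, 0]
r2 m[φ2→B] = [9, 9, 0, 9]
r2 m[φ3→B] = [4, 4, 3, 0]
r2 m[J→φ0] = [0, 1, 0, 0]
r2 m[J→φ1] = [1, 0, 2, 0]
r2 m[N→φ1] = [0, 0, 0, 0]
r2 m[B→φ0] = [13, 13, 3, 9]
r2 m[B→φ2] = [6, 4, 3, 3]
r2 m[B→φ3] = [11, 9, 0, 12]
r2 m[H→φ1] = [0, 0, 0, 0]
r3 m[φ0→J] = [4, 9, 5, 3]
r3 m[φ0→B] = [2, 1, 0, 4]
r3 m[φ1→J] = [0, 1, 0, 0]
r3 m[φ1→N] = [2, 1, 1, 0]
r3 m[φ1→H] = [1, 0, 1, 1]
r3 m[φ2→B] = [9, 9, 0, 9]
r3 m[φ3→B] = [4, 4, 3, 0]
r3 m[J→φ0] = [0, 1, 0, 0]
r3 m[J→φ1] = [1, 0, 2, 0]
r3 m[N→φ1] = [0, 0, 0, 0]
r3 m[B→φ0] = [13, 13, 3, 9]
r3 m[B→φ2] = [6, 4, 3, 3]
r3 m[B→φ3] = [11, 9, 0, 12]
r3 m[H→φ1] = [0, 0, 0, 0]
r4 m[φ0→J] = [4, 9, 5, 3]
r4 m[φ0→B] = [2, 1, 0, 4]
r4 m[φ1→J] = [0, 1, 0, 0]
r4 m[φ1→N] = [2, 1, 1, 0]
r4 m[φ1→H] = [1, 0, 1, 1]
r4 m[φ2→B] = [9, 9, 0, 9]
r4 m[φ3→B] = [4, 4, 3, 0]
r4 m[J→φ0] = [0, 1, 0, 0]
r4 m[J→φ1] = [4, 9, 5, 3]
r4 m[N→φ1] = [0, 0, 0, 0]
r4 m[B→φ0] = [13, 13, 3, 9]
r4 m[B→φ2] = [6, 5, 3, 4]
r4 m[B→φ3] = [11, 10, 0, 13]
r4 m[H→φ1] = [0, 0, 0, 0]
r5 m[φ0→J] = [4, 9, 5, 3]
r5 m[φ0→B] = [2, 1, 0, 4]
r5 m[φ1→J] = [0, 1, 0, 0]
r5 m[φ1→N] = [5, 4, 4, 3]
r5 m[φ1→H] = [5, 3, 4, 4]
r5 m[φ2→B] = [9, 9, 0, 9]
r5 m[φ3→B] = [4, 4, 3, 0]
r5 m[J→φ0] = [0, 1, 0, 0]
r5 m[J→φ1] = [4, 9, 5, 3]
r5 m[N→φ1] = [0, 0, 0, 0]
r5 m[B→φ0] = [13, 13, 3, 9]
r5 m[B→φ2] = [6, 5, 3, 4]
r5 m[B→φ3] = [11, 10, 0, 13]
r5 m[H→φ1] = [0, 0, 0, 0]
r6 m[φ0→J] = [4, 9, 5, 3]
r6 m[φ0→B] = [2, 1, 0, 4]
r6 m[φ1→J] = [0, 1, 0, 0]
r6 m[φ1→N] = [5, 4, 4, 3]
r6 m[φ1→H] = [5, 3, 4, 4]
r6 m[φ2→B] = [9, 9, 0, 9]
r6 m[φ3→B] = [4, 4, 3, 0]
r6 m[J→φ0] = [0, 1, 0, 0]
r6 m[J→φ1] = [4, 9, 5, 3]
r6 m[N→φ1] = [0, 0, 0, 0]
r6 m[B→φ0] = [13, 13, 3, 9]
r6 m[B→φ2] = [6, 5, 3, 4]
r6 m[B→φ3] = [11, 10, 0, 13]
r6 m[H→φ1] = [0, 0, 0, 0]
fixed point reached at round 6
b[J] = ⊗ incoming = [4, 10, 5, 3]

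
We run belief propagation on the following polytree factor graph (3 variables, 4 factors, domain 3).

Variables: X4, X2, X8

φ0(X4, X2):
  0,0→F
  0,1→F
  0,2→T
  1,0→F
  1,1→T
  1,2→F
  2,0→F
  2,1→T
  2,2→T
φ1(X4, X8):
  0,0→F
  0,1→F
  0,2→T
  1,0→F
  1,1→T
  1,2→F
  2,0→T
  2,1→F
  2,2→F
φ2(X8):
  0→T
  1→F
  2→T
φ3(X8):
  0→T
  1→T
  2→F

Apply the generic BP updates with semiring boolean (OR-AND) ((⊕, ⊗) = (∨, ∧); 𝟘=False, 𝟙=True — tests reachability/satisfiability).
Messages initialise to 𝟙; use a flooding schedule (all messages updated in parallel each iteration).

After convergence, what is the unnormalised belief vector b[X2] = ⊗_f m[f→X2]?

init: all messages = 𝟙 over 3 values
r1 m[φ0→X4] = [T, T, T]
r1 m[φ0→X2] = [F, T, T]
r1 m[φ1→X4] = [T, T, T]
r1 m[φ1→X8] = [T, T, T]
r1 m[φ2→X8] = [T, F, T]
r1 m[φ3→X8] = [T, T, F]
r1 m[X4→φ0] = [T, T, T]
r1 m[X4→φ1] = [T, T, T]
r1 m[X2→φ0] = [T, T, T]
r1 m[X8→φ1] = [T, T, T]
r1 m[X8→φ2] = [T, T, T]
r1 m[X8→φ3] = [T, T, T]
r2 m[φ0→X4] = [T, T, T]
r2 m[φ0→X2] = [F, T, T]
r2 m[φ1→X4] = [T, T, T]
r2 m[φ1→X8] = [T, T, T]
r2 m[φ2→X8] = [T, F, T]
r2 m[φ3→X8] = [T, T, F]
r2 m[X4→φ0] = [T, T, T]
r2 m[X4→φ1] = [T, T, T]
r2 m[X2→φ0] = [T, T, T]
r2 m[X8→φ1] = [T, F, F]
r2 m[X8→φ2] = [T, T, F]
r2 m[X8→φ3] = [T, F, T]
r3 m[φ0→X4] = [T, T, T]
r3 m[φ0→X2] = [F, T, T]
r3 m[φ1→X4] = [F, F, T]
r3 m[φ1→X8] = [T, T, T]
r3 m[φ2→X8] = [T, F, T]
r3 m[φ3→X8] = [T, T, F]
r3 m[X4→φ0] = [T, T, T]
r3 m[X4→φ1] = [T, T, T]
r3 m[X2→φ0] = [T, T, T]
r3 m[X8→φ1] = [T, F, F]
r3 m[X8→φ2] = [T, T, F]
r3 m[X8→φ3] = [T, F, T]
r4 m[φ0→X4] = [T, T, T]
r4 m[φ0→X2] = [F, T, T]
r4 m[φ1→X4] = [F, F, T]
r4 m[φ1→X8] = [T, T, T]
r4 m[φ2→X8] = [T, F, T]
r4 m[φ3→X8] = [T, T, F]
r4 m[X4→φ0] = [F, F, T]
r4 m[X4→φ1] = [T, T, T]
r4 m[X2→φ0] = [T, T, T]
r4 m[X8→φ1] = [T, F, F]
r4 m[X8→φ2] = [T, T, F]
r4 m[X8→φ3] = [T, F, T]
r5 m[φ0→X4] = [T, T, T]
r5 m[φ0→X2] = [F, T, T]
r5 m[φ1→X4] = [F, F, T]
r5 m[φ1→X8] = [T, T, T]
r5 m[φ2→X8] = [T, F, T]
r5 m[φ3→X8] = [T, T, F]
r5 m[X4→φ0] = [F, F, T]
r5 m[X4→φ1] = [T, T, T]
r5 m[X2→φ0] = [T, T, T]
r5 m[X8→φ1] = [T, F, F]
r5 m[X8→φ2] = [T, T, F]
r5 m[X8→φ3] = [T, F, T]
fixed point reached at round 5
b[X2] = ⊗ incoming = [F, T, T]

b[X2] = [F, T, T]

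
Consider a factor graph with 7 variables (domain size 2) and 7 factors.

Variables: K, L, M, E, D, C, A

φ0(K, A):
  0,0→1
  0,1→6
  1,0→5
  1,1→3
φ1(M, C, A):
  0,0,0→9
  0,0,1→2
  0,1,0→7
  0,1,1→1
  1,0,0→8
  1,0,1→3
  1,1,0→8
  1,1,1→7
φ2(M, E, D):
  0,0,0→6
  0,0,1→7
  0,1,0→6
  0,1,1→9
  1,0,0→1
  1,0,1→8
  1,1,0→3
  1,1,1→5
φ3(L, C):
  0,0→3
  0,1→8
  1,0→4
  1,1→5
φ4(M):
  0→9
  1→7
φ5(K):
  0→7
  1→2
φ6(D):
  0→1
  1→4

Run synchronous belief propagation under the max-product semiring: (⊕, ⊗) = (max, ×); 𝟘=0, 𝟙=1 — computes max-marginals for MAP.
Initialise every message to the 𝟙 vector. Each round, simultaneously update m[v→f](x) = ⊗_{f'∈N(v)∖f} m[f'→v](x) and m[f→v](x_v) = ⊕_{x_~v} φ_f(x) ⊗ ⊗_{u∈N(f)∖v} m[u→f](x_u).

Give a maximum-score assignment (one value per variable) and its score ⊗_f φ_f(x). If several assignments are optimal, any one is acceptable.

assignment: (K=0, L=0, M=1, E=0, D=1, C=1, A=1); score = 526848

init: all messages = 𝟙 over 2 values
r1 m[φ0→K] = [6, 5]
r1 m[φ0→A] = [5, 6]
r1 m[φ1→M] = [9, 8]
r1 m[φ1→C] = [9, 8]
r1 m[φ1→A] = [9, 7]
r1 m[φ2→M] = [9, 8]
r1 m[φ2→E] = [8, 9]
r1 m[φ2→D] = [6, 9]
r1 m[φ3→L] = [8, 5]
r1 m[φ3→C] = [4, 8]
r1 m[φ4→M] = [9, 7]
r1 m[φ5→K] = [7, 2]
r1 m[φ6→D] = [1, 4]
r1 m[K→φ0] = [1, 1]
r1 m[K→φ5] = [1, 1]
r1 m[L→φ3] = [1, 1]
r1 m[M→φ1] = [1, 1]
r1 m[M→φ2] = [1, 1]
r1 m[M→φ4] = [1, 1]
r1 m[E→φ2] = [1, 1]
r1 m[D→φ2] = [1, 1]
r1 m[D→φ6] = [1, 1]
r1 m[C→φ1] = [1, 1]
r1 m[C→φ3] = [1, 1]
r1 m[A→φ0] = [1, 1]
r1 m[A→φ1] = [1, 1]
r2 m[φ0→K] = [6, 5]
r2 m[φ0→A] = [5, 6]
r2 m[φ1→M] = [9, 8]
r2 m[φ1→C] = [9, 8]
r2 m[φ1→A] = [9, 7]
r2 m[φ2→M] = [9, 8]
r2 m[φ2→E] = [8, 9]
r2 m[φ2→D] = [6, 9]
r2 m[φ3→L] = [8, 5]
r2 m[φ3→C] = [4, 8]
r2 m[φ4→M] = [9, 7]
r2 m[φ5→K] = [7, 2]
r2 m[φ6→D] = [1, 4]
r2 m[K→φ0] = [7, 2]
r2 m[K→φ5] = [6, 5]
r2 m[L→φ3] = [1, 1]
r2 m[M→φ1] = [81, 56]
r2 m[M→φ2] = [81, 56]
r2 m[M→φ4] = [81, 64]
r2 m[E→φ2] = [1, 1]
r2 m[D→φ2] = [1, 4]
r2 m[D→φ6] = [6, 9]
r2 m[C→φ1] = [4, 8]
r2 m[C→φ3] = [9, 8]
r2 m[A→φ0] = [9, 7]
r2 m[A→φ1] = [5, 6]
r3 m[φ0→K] = [42, 45]
r3 m[φ0→A] = [10, 42]
r3 m[φ1→M] = [280, 336]
r3 m[φ1→C] = [3645, 2835]
r3 m[φ1→A] = [4536, 3136]
r3 m[φ2→M] = [36, 32]
r3 m[φ2→E] = [2268, 2916]
r3 m[φ2→D] = [486, 729]
r3 m[φ3→L] = [64, 40]
r3 m[φ3→C] = [4, 8]
r3 m[φ4→M] = [9, 7]
r3 m[φ5→K] = [7, 2]
r3 m[φ6→D] = [1, 4]
r3 m[K→φ0] = [7, 2]
r3 m[K→φ5] = [6, 5]
r3 m[L→φ3] = [1, 1]
r3 m[M→φ1] = [81, 56]
r3 m[M→φ2] = [81, 56]
r3 m[M→φ4] = [81, 64]
r3 m[E→φ2] = [1, 1]
r3 m[D→φ2] = [1, 4]
r3 m[D→φ6] = [6, 9]
r3 m[C→φ1] = [4, 8]
r3 m[C→φ3] = [9, 8]
r3 m[A→φ0] = [9, 7]
r3 m[A→φ1] = [5, 6]
r4 m[φ0→K] = [42, 45]
r4 m[φ0→A] = [10, 42]
r4 m[φ1→M] = [280, 336]
r4 m[φ1→C] = [3645, 2835]
r4 m[φ1→A] = [4536, 3136]
r4 m[φ2→M] = [36, 32]
r4 m[φ2→E] = [2268, 2916]
r4 m[φ2→D] = [486, 729]
r4 m[φ3→L] = [64, 40]
r4 m[φ3→C] = [4, 8]
r4 m[φ4→M] = [9, 7]
r4 m[φ5→K] = [7, 2]
r4 m[φ6→D] = [1, 4]
r4 m[K→φ0] = [7, 2]
r4 m[K→φ5] = [42, 45]
r4 m[L→φ3] = [1, 1]
r4 m[M→φ1] = [324, 224]
r4 m[M→φ2] = [2520, 2352]
r4 m[M→φ4] = [10080, 10752]
r4 m[E→φ2] = [1, 1]
r4 m[D→φ2] = [1, 4]
r4 m[D→φ6] = [486, 729]
r4 m[C→φ1] = [4, 8]
r4 m[C→φ3] = [3645, 2835]
r4 m[A→φ0] = [4536, 3136]
r4 m[A→φ1] = [10, 42]
r5 m[φ0→K] = [18816, 22680]
r5 m[φ0→A] = [10, 42]
r5 m[φ1→M] = [560, 2352]
r5 m[φ1→C] = [29160, 65856]
r5 m[φ1→A] = [18144, 12544]
r5 m[φ2→M] = [36, 32]
r5 m[φ2→E] = [75264, 90720]
r5 m[φ2→D] = [15120, 22680]
r5 m[φ3→L] = [22680, 14580]
r5 m[φ3→C] = [4, 8]
r5 m[φ4→M] = [9, 7]
r5 m[φ5→K] = [7, 2]
r5 m[φ6→D] = [1, 4]
r5 m[K→φ0] = [7, 2]
r5 m[K→φ5] = [42, 45]
r5 m[L→φ3] = [1, 1]
r5 m[M→φ1] = [324, 224]
r5 m[M→φ2] = [2520, 2352]
r5 m[M→φ4] = [10080, 10752]
r5 m[E→φ2] = [1, 1]
r5 m[D→φ2] = [1, 4]
r5 m[D→φ6] = [486, 729]
r5 m[C→φ1] = [4, 8]
r5 m[C→φ3] = [3645, 2835]
r5 m[A→φ0] = [4536, 3136]
r5 m[A→φ1] = [10, 42]
r6 m[φ0→K] = [18816, 22680]
r6 m[φ0→A] = [10, 42]
r6 m[φ1→M] = [560, 2352]
r6 m[φ1→C] = [29160, 65856]
r6 m[φ1→A] = [18144, 12544]
r6 m[φ2→M] = [36, 32]
r6 m[φ2→E] = [75264, 90720]
r6 m[φ2→D] = [15120, 22680]
r6 m[φ3→L] = [22680, 14580]
r6 m[φ3→C] = [4, 8]
r6 m[φ4→M] = [9, 7]
r6 m[φ5→K] = [7, 2]
r6 m[φ6→D] = [1, 4]
r6 m[K→φ0] = [7, 2]
r6 m[K→φ5] = [18816, 22680]
r6 m[L→φ3] = [1, 1]
r6 m[M→φ1] = [324, 224]
r6 m[M→φ2] = [5040, 16464]
r6 m[M→φ4] = [20160, 75264]
r6 m[E→φ2] = [1, 1]
r6 m[D→φ2] = [1, 4]
r6 m[D→φ6] = [15120, 22680]
r6 m[C→φ1] = [4, 8]
r6 m[C→φ3] = [29160, 65856]
r6 m[A→φ0] = [18144, 12544]
r6 m[A→φ1] = [10, 42]
r7 m[φ0→K] = [75264, 90720]
r7 m[φ0→A] = [10, 42]
r7 m[φ1→M] = [560, 2352]
r7 m[φ1→C] = [29160, 65856]
r7 m[φ1→A] = [18144, 12544]
r7 m[φ2→M] = [36, 32]
r7 m[φ2→E] = [526848, 329280]
r7 m[φ2→D] = [49392, 131712]
r7 m[φ3→L] = [526848, 329280]
r7 m[φ3→C] = [4, 8]
r7 m[φ4→M] = [9, 7]
r7 m[φ5→K] = [7, 2]
r7 m[φ6→D] = [1, 4]
r7 m[K→φ0] = [7, 2]
r7 m[K→φ5] = [18816, 22680]
r7 m[L→φ3] = [1, 1]
r7 m[M→φ1] = [324, 224]
r7 m[M→φ2] = [5040, 16464]
r7 m[M→φ4] = [20160, 75264]
r7 m[E→φ2] = [1, 1]
r7 m[D→φ2] = [1, 4]
r7 m[D→φ6] = [15120, 22680]
r7 m[C→φ1] = [4, 8]
r7 m[C→φ3] = [29160, 65856]
r7 m[A→φ0] = [18144, 12544]
r7 m[A→φ1] = [10, 42]
r8 m[φ0→K] = [75264, 90720]
r8 m[φ0→A] = [10, 42]
r8 m[φ1→M] = [560, 2352]
r8 m[φ1→C] = [29160, 65856]
r8 m[φ1→A] = [18144, 12544]
r8 m[φ2→M] = [36, 32]
r8 m[φ2→E] = [526848, 329280]
r8 m[φ2→D] = [49392, 131712]
r8 m[φ3→L] = [526848, 329280]
r8 m[φ3→C] = [4, 8]
r8 m[φ4→M] = [9, 7]
r8 m[φ5→K] = [7, 2]
r8 m[φ6→D] = [1, 4]
r8 m[K→φ0] = [7, 2]
r8 m[K→φ5] = [75264, 90720]
r8 m[L→φ3] = [1, 1]
r8 m[M→φ1] = [324, 224]
r8 m[M→φ2] = [5040, 16464]
r8 m[M→φ4] = [20160, 75264]
r8 m[E→φ2] = [1, 1]
r8 m[D→φ2] = [1, 4]
r8 m[D→φ6] = [49392, 131712]
r8 m[C→φ1] = [4, 8]
r8 m[C→φ3] = [29160, 65856]
r8 m[A→φ0] = [18144, 12544]
r8 m[A→φ1] = [10, 42]
r9 m[φ0→K] = [75264, 90720]
r9 m[φ0→A] = [10, 42]
r9 m[φ1→M] = [560, 2352]
r9 m[φ1→C] = [29160, 65856]
r9 m[φ1→A] = [18144, 12544]
r9 m[φ2→M] = [36, 32]
r9 m[φ2→E] = [526848, 329280]
r9 m[φ2→D] = [49392, 131712]
r9 m[φ3→L] = [526848, 329280]
r9 m[φ3→C] = [4, 8]
r9 m[φ4→M] = [9, 7]
r9 m[φ5→K] = [7, 2]
r9 m[φ6→D] = [1, 4]
r9 m[K→φ0] = [7, 2]
r9 m[K→φ5] = [75264, 90720]
r9 m[L→φ3] = [1, 1]
r9 m[M→φ1] = [324, 224]
r9 m[M→φ2] = [5040, 16464]
r9 m[M→φ4] = [20160, 75264]
r9 m[E→φ2] = [1, 1]
r9 m[D→φ2] = [1, 4]
r9 m[D→φ6] = [49392, 131712]
r9 m[C→φ1] = [4, 8]
r9 m[C→φ3] = [29160, 65856]
r9 m[A→φ0] = [18144, 12544]
r9 m[A→φ1] = [10, 42]
fixed point reached at round 9
traceback from K: (K=0, L=0, M=1, E=0, D=1, C=1, A=1), score=526848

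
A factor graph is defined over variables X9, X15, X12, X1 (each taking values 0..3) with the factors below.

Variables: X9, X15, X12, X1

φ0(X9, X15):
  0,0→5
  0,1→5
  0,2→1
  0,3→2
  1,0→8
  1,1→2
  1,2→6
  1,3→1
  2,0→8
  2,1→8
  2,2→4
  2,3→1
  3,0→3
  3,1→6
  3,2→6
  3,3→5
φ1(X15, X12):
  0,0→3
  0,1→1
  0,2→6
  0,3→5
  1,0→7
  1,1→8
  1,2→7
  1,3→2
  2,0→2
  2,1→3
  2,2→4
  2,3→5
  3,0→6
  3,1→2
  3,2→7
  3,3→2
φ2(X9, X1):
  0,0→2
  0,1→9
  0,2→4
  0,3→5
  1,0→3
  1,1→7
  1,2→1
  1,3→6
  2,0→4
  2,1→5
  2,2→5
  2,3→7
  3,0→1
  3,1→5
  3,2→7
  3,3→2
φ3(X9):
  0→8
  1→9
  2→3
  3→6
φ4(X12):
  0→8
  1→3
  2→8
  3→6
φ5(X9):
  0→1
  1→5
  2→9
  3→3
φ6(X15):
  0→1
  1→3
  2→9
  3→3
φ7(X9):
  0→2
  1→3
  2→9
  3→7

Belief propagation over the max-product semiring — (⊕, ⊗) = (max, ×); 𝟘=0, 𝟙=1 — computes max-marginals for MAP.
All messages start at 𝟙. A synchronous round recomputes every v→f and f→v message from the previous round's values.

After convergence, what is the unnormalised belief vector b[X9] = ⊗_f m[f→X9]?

init: all messages = 𝟙 over 4 values
r1 m[φ0→X9] = [5, 8, 8, 6]
r1 m[φ0→X15] = [8, 8, 6, 5]
r1 m[φ1→X15] = [6, 8, 5, 7]
r1 m[φ1→X12] = [7, 8, 7, 5]
r1 m[φ2→X9] = [9, 7, 7, 7]
r1 m[φ2→X1] = [4, 9, 7, 7]
r1 m[φ3→X9] = [8, 9, 3, 6]
r1 m[φ4→X12] = [8, 3, 8, 6]
r1 m[φ5→X9] = [1, 5, 9, 3]
r1 m[φ6→X15] = [1, 3, 9, 3]
r1 m[φ7→X9] = [2, 3, 9, 7]
r1 m[X9→φ0] = [1, 1, 1, 1]
r1 m[X9→φ2] = [1, 1, 1, 1]
r1 m[X9→φ3] = [1, 1, 1, 1]
r1 m[X9→φ5] = [1, 1, 1, 1]
r1 m[X9→φ7] = [1, 1, 1, 1]
r1 m[X15→φ0] = [1, 1, 1, 1]
r1 m[X15→φ1] = [1, 1, 1, 1]
r1 m[X15→φ6] = [1, 1, 1, 1]
r1 m[X12→φ1] = [1, 1, 1, 1]
r1 m[X12→φ4] = [1, 1, 1, 1]
r1 m[X1→φ2] = [1, 1, 1, 1]
r2 m[φ0→X9] = [5, 8, 8, 6]
r2 m[φ0→X15] = [8, 8, 6, 5]
r2 m[φ1→X15] = [6, 8, 5, 7]
r2 m[φ1→X12] = [7, 8, 7, 5]
r2 m[φ2→X9] = [9, 7, 7, 7]
r2 m[φ2→X1] = [4, 9, 7, 7]
r2 m[φ3→X9] = [8, 9, 3, 6]
r2 m[φ4→X12] = [8, 3, 8, 6]
r2 m[φ5→X9] = [1, 5, 9, 3]
r2 m[φ6→X15] = [1, 3, 9, 3]
r2 m[φ7→X9] = [2, 3, 9, 7]
r2 m[X9→φ0] = [144, 945, 1701, 882]
r2 m[X9→φ2] = [80, 1080, 1944, 756]
r2 m[X9→φ3] = [90, 840, 4536, 882]
r2 m[X9→φ5] = [720, 1512, 1512, 1764]
r2 m[X9→φ7] = [360, 2520, 1512, 756]
r2 m[X15→φ0] = [6, 24, 45, 21]
r2 m[X15→φ1] = [8, 24, 54, 15]
r2 m[X15→φ6] = [48, 64, 30, 35]
r2 m[X12→φ1] = [8, 3, 8, 6]
r2 m[X12→φ4] = [7, 8, 7, 5]
r2 m[X1→φ2] = [1, 1, 1, 1]
r3 m[φ0→X9] = [120, 270, 192, 270]
r3 m[φ0→X15] = [13608, 13608, 6804, 4410]
r3 m[φ1→X15] = [48, 56, 32, 56]
r3 m[φ1→X12] = [168, 192, 216, 270]
r3 m[φ2→X9] = [9, 7, 7, 7]
r3 m[φ2→X1] = [7776, 9720, 9720, 13608]
r3 m[φ3→X9] = [8, 9, 3, 6]
r3 m[φ4→X12] = [8, 3, 8, 6]
r3 m[φ5→X9] = [1, 5, 9, 3]
r3 m[φ6→X15] = [1, 3, 9, 3]
r3 m[φ7→X9] = [2, 3, 9, 7]
r3 m[X9→φ0] = [144, 945, 1701, 882]
r3 m[X9→φ2] = [80, 1080, 1944, 756]
r3 m[X9→φ3] = [90, 840, 4536, 882]
r3 m[X9→φ5] = [720, 1512, 1512, 1764]
r3 m[X9→φ7] = [360, 2520, 1512, 756]
r3 m[X15→φ0] = [6, 24, 45, 21]
r3 m[X15→φ1] = [8, 24, 54, 15]
r3 m[X15→φ6] = [48, 64, 30, 35]
r3 m[X12→φ1] = [8, 3, 8, 6]
r3 m[X12→φ4] = [7, 8, 7, 5]
r3 m[X1→φ2] = [1, 1, 1, 1]
r4 m[φ0→X9] = [120, 270, 192, 270]
r4 m[φ0→X15] = [13608, 13608, 6804, 4410]
r4 m[φ1→X15] = [48, 56, 32, 56]
r4 m[φ1→X12] = [168, 192, 216, 270]
r4 m[φ2→X9] = [9, 7, 7, 7]
r4 m[φ2→X1] = [7776, 9720, 9720, 13608]
r4 m[φ3→X9] = [8, 9, 3, 6]
r4 m[φ4→X12] = [8, 3, 8, 6]
r4 m[φ5→X9] = [1, 5, 9, 3]
r4 m[φ6→X15] = [1, 3, 9, 3]
r4 m[φ7→X9] = [2, 3, 9, 7]
r4 m[X9→φ0] = [144, 945, 1701, 882]
r4 m[X9→φ2] = [1920, 36450, 46656, 34020]
r4 m[X9→φ3] = [2160, 28350, 108864, 39690]
r4 m[X9→φ5] = [17280, 51030, 36288, 79380]
r4 m[X9→φ7] = [8640, 85050, 36288, 34020]
r4 m[X15→φ0] = [48, 168, 288, 168]
r4 m[X15→φ1] = [13608, 40824, 61236, 13230]
r4 m[X15→φ6] = [653184, 762048, 217728, 246960]
r4 m[X12→φ1] = [8, 3, 8, 6]
r4 m[X12→φ4] = [168, 192, 216, 270]
r4 m[X1→φ2] = [1, 1, 1, 1]
r5 m[φ0→X9] = [840, 1728, 1344, 1728]
r5 m[φ0→X15] = [13608, 13608, 6804, 4410]
r5 m[φ1→X15] = [48, 56, 32, 56]
r5 m[φ1→X12] = [285768, 326592, 285768, 306180]
r5 m[φ2→X9] = [9, 7, 7, 7]
r5 m[φ2→X1] = [186624, 255150, 238140, 326592]
r5 m[φ3→X9] = [8, 9, 3, 6]
r5 m[φ4→X12] = [8, 3, 8, 6]
r5 m[φ5→X9] = [1, 5, 9, 3]
r5 m[φ6→X15] = [1, 3, 9, 3]
r5 m[φ7→X9] = [2, 3, 9, 7]
r5 m[X9→φ0] = [144, 945, 1701, 882]
r5 m[X9→φ2] = [1920, 36450, 46656, 34020]
r5 m[X9→φ3] = [2160, 28350, 108864, 39690]
r5 m[X9→φ5] = [17280, 51030, 36288, 79380]
r5 m[X9→φ7] = [8640, 85050, 36288, 34020]
r5 m[X15→φ0] = [48, 168, 288, 168]
r5 m[X15→φ1] = [13608, 40824, 61236, 13230]
r5 m[X15→φ6] = [653184, 762048, 217728, 246960]
r5 m[X12→φ1] = [8, 3, 8, 6]
r5 m[X12→φ4] = [168, 192, 216, 270]
r5 m[X1→φ2] = [1, 1, 1, 1]
r6 m[φ0→X9] = [840, 1728, 1344, 1728]
r6 m[φ0→X15] = [13608, 13608, 6804, 4410]
r6 m[φ1→X15] = [48, 56, 32, 56]
r6 m[φ1→X12] = [285768, 326592, 285768, 306180]
r6 m[φ2→X9] = [9, 7, 7, 7]
r6 m[φ2→X1] = [186624, 255150, 238140, 326592]
r6 m[φ3→X9] = [8, 9, 3, 6]
r6 m[φ4→X12] = [8, 3, 8, 6]
r6 m[φ5→X9] = [1, 5, 9, 3]
r6 m[φ6→X15] = [1, 3, 9, 3]
r6 m[φ7→X9] = [2, 3, 9, 7]
r6 m[X9→φ0] = [144, 945, 1701, 882]
r6 m[X9→φ2] = [13440, 233280, 326592, 217728]
r6 m[X9→φ3] = [15120, 181440, 762048, 254016]
r6 m[X9→φ5] = [120960, 326592, 254016, 508032]
r6 m[X9→φ7] = [60480, 544320, 254016, 217728]
r6 m[X15→φ0] = [48, 168, 288, 168]
r6 m[X15→φ1] = [13608, 40824, 61236, 13230]
r6 m[X15→φ6] = [653184, 762048, 217728, 246960]
r6 m[X12→φ1] = [8, 3, 8, 6]
r6 m[X12→φ4] = [285768, 326592, 285768, 306180]
r6 m[X1→φ2] = [1, 1, 1, 1]
r7 m[φ0→X9] = [840, 1728, 1344, 1728]
r7 m[φ0→X15] = [13608, 13608, 6804, 4410]
r7 m[φ1→X15] = [48, 56, 32, 56]
r7 m[φ1→X12] = [285768, 326592, 285768, 306180]
r7 m[φ2→X9] = [9, 7, 7, 7]
r7 m[φ2→X1] = [1306368, 1632960, 1632960, 2286144]
r7 m[φ3→X9] = [8, 9, 3, 6]
r7 m[φ4→X12] = [8, 3, 8, 6]
r7 m[φ5→X9] = [1, 5, 9, 3]
r7 m[φ6→X15] = [1, 3, 9, 3]
r7 m[φ7→X9] = [2, 3, 9, 7]
r7 m[X9→φ0] = [144, 945, 1701, 882]
r7 m[X9→φ2] = [13440, 233280, 326592, 217728]
r7 m[X9→φ3] = [15120, 181440, 762048, 254016]
r7 m[X9→φ5] = [120960, 326592, 254016, 508032]
r7 m[X9→φ7] = [60480, 544320, 254016, 217728]
r7 m[X15→φ0] = [48, 168, 288, 168]
r7 m[X15→φ1] = [13608, 40824, 61236, 13230]
r7 m[X15→φ6] = [653184, 762048, 217728, 246960]
r7 m[X12→φ1] = [8, 3, 8, 6]
r7 m[X12→φ4] = [285768, 326592, 285768, 306180]
r7 m[X1→φ2] = [1, 1, 1, 1]
r8 m[φ0→X9] = [840, 1728, 1344, 1728]
r8 m[φ0→X15] = [13608, 13608, 6804, 4410]
r8 m[φ1→X15] = [48, 56, 32, 56]
r8 m[φ1→X12] = [285768, 326592, 285768, 306180]
r8 m[φ2→X9] = [9, 7, 7, 7]
r8 m[φ2→X1] = [1306368, 1632960, 1632960, 2286144]
r8 m[φ3→X9] = [8, 9, 3, 6]
r8 m[φ4→X12] = [8, 3, 8, 6]
r8 m[φ5→X9] = [1, 5, 9, 3]
r8 m[φ6→X15] = [1, 3, 9, 3]
r8 m[φ7→X9] = [2, 3, 9, 7]
r8 m[X9→φ0] = [144, 945, 1701, 882]
r8 m[X9→φ2] = [13440, 233280, 326592, 217728]
r8 m[X9→φ3] = [15120, 181440, 762048, 254016]
r8 m[X9→φ5] = [120960, 326592, 254016, 508032]
r8 m[X9→φ7] = [60480, 544320, 254016, 217728]
r8 m[X15→φ0] = [48, 168, 288, 168]
r8 m[X15→φ1] = [13608, 40824, 61236, 13230]
r8 m[X15→φ6] = [653184, 762048, 217728, 246960]
r8 m[X12→φ1] = [8, 3, 8, 6]
r8 m[X12→φ4] = [285768, 326592, 285768, 306180]
r8 m[X1→φ2] = [1, 1, 1, 1]
fixed point reached at round 8
b[X9] = ⊗ incoming = [120960, 1632960, 2286144, 1524096]

b[X9] = [120960, 1632960, 2286144, 1524096]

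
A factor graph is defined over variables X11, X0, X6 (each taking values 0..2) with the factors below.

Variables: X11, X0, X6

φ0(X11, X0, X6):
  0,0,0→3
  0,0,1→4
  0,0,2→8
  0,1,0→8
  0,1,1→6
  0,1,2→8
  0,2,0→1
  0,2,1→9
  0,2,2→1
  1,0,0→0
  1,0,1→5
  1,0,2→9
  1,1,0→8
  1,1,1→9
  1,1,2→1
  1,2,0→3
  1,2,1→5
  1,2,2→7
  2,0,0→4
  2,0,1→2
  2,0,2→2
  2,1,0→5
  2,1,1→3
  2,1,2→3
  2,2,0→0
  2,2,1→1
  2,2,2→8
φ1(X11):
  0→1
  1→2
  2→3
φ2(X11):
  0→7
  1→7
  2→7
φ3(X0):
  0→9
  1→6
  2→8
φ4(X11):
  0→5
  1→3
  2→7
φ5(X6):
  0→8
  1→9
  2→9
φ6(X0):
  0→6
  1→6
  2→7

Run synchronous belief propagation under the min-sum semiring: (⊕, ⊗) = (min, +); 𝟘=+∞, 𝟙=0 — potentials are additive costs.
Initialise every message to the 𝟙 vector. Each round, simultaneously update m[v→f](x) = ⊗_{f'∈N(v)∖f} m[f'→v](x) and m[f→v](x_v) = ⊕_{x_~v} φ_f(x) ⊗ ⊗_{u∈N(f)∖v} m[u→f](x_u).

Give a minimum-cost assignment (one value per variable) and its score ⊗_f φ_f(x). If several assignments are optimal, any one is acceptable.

init: all messages = 𝟙 over 3 values
r1 m[φ0→X11] = [1, 0, 0]
r1 m[φ0→X0] = [0, 1, 0]
r1 m[φ0→X6] = [0, 1, 1]
r1 m[φ1→X11] = [1, 2, 3]
r1 m[φ2→X11] = [7, 7, 7]
r1 m[φ3→X0] = [9, 6, 8]
r1 m[φ4→X11] = [5, 3, 7]
r1 m[φ5→X6] = [8, 9, 9]
r1 m[φ6→X0] = [6, 6, 7]
r1 m[X11→φ0] = [0, 0, 0]
r1 m[X11→φ1] = [0, 0, 0]
r1 m[X11→φ2] = [0, 0, 0]
r1 m[X11→φ4] = [0, 0, 0]
r1 m[X0→φ0] = [0, 0, 0]
r1 m[X0→φ3] = [0, 0, 0]
r1 m[X0→φ6] = [0, 0, 0]
r1 m[X6→φ0] = [0, 0, 0]
r1 m[X6→φ5] = [0, 0, 0]
r2 m[φ0→X11] = [1, 0, 0]
r2 m[φ0→X0] = [0, 1, 0]
r2 m[φ0→X6] = [0, 1, 1]
r2 m[φ1→X11] = [1, 2, 3]
r2 m[φ2→X11] = [7, 7, 7]
r2 m[φ3→X0] = [9, 6, 8]
r2 m[φ4→X11] = [5, 3, 7]
r2 m[φ5→X6] = [8, 9, 9]
r2 m[φ6→X0] = [6, 6, 7]
r2 m[X11→φ0] = [13, 12, 17]
r2 m[X11→φ1] = [13, 10, 14]
r2 m[X11→φ2] = [7, 5, 10]
r2 m[X11→φ4] = [9, 9, 10]
r2 m[X0→φ0] = [15, 12, 15]
r2 m[X0→φ3] = [6, 7, 7]
r2 m[X0→φ6] = [9, 7, 8]
r2 m[X6→φ0] = [8, 9, 9]
r2 m[X6→φ5] = [0, 1, 1]
r3 m[φ0→X11] = [24, 22, 23]
r3 m[φ0→X0] = [20, 22, 22]
r3 m[φ0→X6] = [27, 31, 25]
r3 m[φ1→X11] = [1, 2, 3]
r3 m[φ2→X11] = [7, 7, 7]
r3 m[φ3→X0] = [9, 6, 8]
r3 m[φ4→X11] = [5, 3, 7]
r3 m[φ5→X6] = [8, 9, 9]
r3 m[φ6→X0] = [6, 6, 7]
r3 m[X11→φ0] = [13, 12, 17]
r3 m[X11→φ1] = [13, 10, 14]
r3 m[X11→φ2] = [7, 5, 10]
r3 m[X11→φ4] = [9, 9, 10]
r3 m[X0→φ0] = [15, 12, 15]
r3 m[X0→φ3] = [6, 7, 7]
r3 m[X0→φ6] = [9, 7, 8]
r3 m[X6→φ0] = [8, 9, 9]
r3 m[X6→φ5] = [0, 1, 1]
r4 m[φ0→X11] = [24, 22, 23]
r4 m[φ0→X0] = [20, 22, 22]
r4 m[φ0→X6] = [27, 31, 25]
r4 m[φ1→X11] = [1, 2, 3]
r4 m[φ2→X11] = [7, 7, 7]
r4 m[φ3→X0] = [9, 6, 8]
r4 m[φ4→X11] = [5, 3, 7]
r4 m[φ5→X6] = [8, 9, 9]
r4 m[φ6→X0] = [6, 6, 7]
r4 m[X11→φ0] = [13, 12, 17]
r4 m[X11→φ1] = [36, 32, 37]
r4 m[X11→φ2] = [30, 27, 33]
r4 m[X11→φ4] = [32, 31, 33]
r4 m[X0→φ0] = [15, 12, 15]
r4 m[X0→φ3] = [26, 28, 29]
r4 m[X0→φ6] = [29, 28, 30]
r4 m[X6→φ0] = [8, 9, 9]
r4 m[X6→φ5] = [27, 31, 25]
r5 m[φ0→X11] = [24, 22, 23]
r5 m[φ0→X0] = [20, 22, 22]
r5 m[φ0→X6] = [27, 31, 25]
r5 m[φ1→X11] = [1, 2, 3]
r5 m[φ2→X11] = [7, 7, 7]
r5 m[φ3→X0] = [9, 6, 8]
r5 m[φ4→X11] = [5, 3, 7]
r5 m[φ5→X6] = [8, 9, 9]
r5 m[φ6→X0] = [6, 6, 7]
r5 m[X11→φ0] = [13, 12, 17]
r5 m[X11→φ1] = [36, 32, 37]
r5 m[X11→φ2] = [30, 27, 33]
r5 m[X11→φ4] = [32, 31, 33]
r5 m[X0→φ0] = [15, 12, 15]
r5 m[X0→φ3] = [26, 28, 29]
r5 m[X0→φ6] = [29, 28, 30]
r5 m[X6→φ0] = [8, 9, 9]
r5 m[X6→φ5] = [27, 31, 25]
fixed point reached at round 5
traceback from X11: (X11=1, X0=1, X6=2), score=34

assignment: (X11=1, X0=1, X6=2); score = 34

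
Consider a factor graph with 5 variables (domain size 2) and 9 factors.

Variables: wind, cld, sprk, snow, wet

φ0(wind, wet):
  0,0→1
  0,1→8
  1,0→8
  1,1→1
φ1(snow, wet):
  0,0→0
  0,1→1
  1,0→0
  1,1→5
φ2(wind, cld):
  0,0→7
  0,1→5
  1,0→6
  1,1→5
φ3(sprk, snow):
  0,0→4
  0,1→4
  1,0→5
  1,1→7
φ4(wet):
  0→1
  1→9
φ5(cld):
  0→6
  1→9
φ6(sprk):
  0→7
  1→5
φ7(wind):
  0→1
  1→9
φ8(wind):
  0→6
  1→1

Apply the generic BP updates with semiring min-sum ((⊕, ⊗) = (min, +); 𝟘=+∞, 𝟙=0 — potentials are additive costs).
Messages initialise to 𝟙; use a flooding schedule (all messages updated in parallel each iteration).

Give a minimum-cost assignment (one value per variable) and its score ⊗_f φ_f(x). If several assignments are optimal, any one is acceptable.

assignment: (wind=0, cld=0, sprk=1, snow=0, wet=0); score = 32

init: all messages = 𝟙 over 2 values
r1 m[φ0→wind] = [1, 1]
r1 m[φ0→wet] = [1, 1]
r1 m[φ1→snow] = [0, 0]
r1 m[φ1→wet] = [0, 1]
r1 m[φ2→wind] = [5, 5]
r1 m[φ2→cld] = [6, 5]
r1 m[φ3→sprk] = [4, 5]
r1 m[φ3→snow] = [4, 4]
r1 m[φ4→wet] = [1, 9]
r1 m[φ5→cld] = [6, 9]
r1 m[φ6→sprk] = [7, 5]
r1 m[φ7→wind] = [1, 9]
r1 m[φ8→wind] = [6, 1]
r1 m[wind→φ0] = [0, 0]
r1 m[wind→φ2] = [0, 0]
r1 m[wind→φ7] = [0, 0]
r1 m[wind→φ8] = [0, 0]
r1 m[cld→φ2] = [0, 0]
r1 m[cld→φ5] = [0, 0]
r1 m[sprk→φ3] = [0, 0]
r1 m[sprk→φ6] = [0, 0]
r1 m[snow→φ1] = [0, 0]
r1 m[snow→φ3] = [0, 0]
r1 m[wet→φ0] = [0, 0]
r1 m[wet→φ1] = [0, 0]
r1 m[wet→φ4] = [0, 0]
r2 m[φ0→wind] = [1, 1]
r2 m[φ0→wet] = [1, 1]
r2 m[φ1→snow] = [0, 0]
r2 m[φ1→wet] = [0, 1]
r2 m[φ2→wind] = [5, 5]
r2 m[φ2→cld] = [6, 5]
r2 m[φ3→sprk] = [4, 5]
r2 m[φ3→snow] = [4, 4]
r2 m[φ4→wet] = [1, 9]
r2 m[φ5→cld] = [6, 9]
r2 m[φ6→sprk] = [7, 5]
r2 m[φ7→wind] = [1, 9]
r2 m[φ8→wind] = [6, 1]
r2 m[wind→φ0] = [12, 15]
r2 m[wind→φ2] = [8, 11]
r2 m[wind→φ7] = [12, 7]
r2 m[wind→φ8] = [7, 15]
r2 m[cld→φ2] = [6, 9]
r2 m[cld→φ5] = [6, 5]
r2 m[sprk→φ3] = [7, 5]
r2 m[sprk→φ6] = [4, 5]
r2 m[snow→φ1] = [4, 4]
r2 m[snow→φ3] = [0, 0]
r2 m[wet→φ0] = [1, 10]
r2 m[wet→φ1] = [2, 10]
r2 m[wet→φ4] = [1, 2]
r3 m[φ0→wind] = [2, 9]
r3 m[φ0→wet] = [13, 16]
r3 m[φ1→snow] = [2, 2]
r3 m[φ1→wet] = [4, 5]
r3 m[φ2→wind] = [13, 12]
r3 m[φ2→cld] = [15, 13]
r3 m[φ3→sprk] = [4, 5]
r3 m[φ3→snow] = [10, 11]
r3 m[φ4→wet] = [1, 9]
r3 m[φ5→cld] = [6, 9]
r3 m[φ6→sprk] = [7, 5]
r3 m[φ7→wind] = [1, 9]
r3 m[φ8→wind] = [6, 1]
r3 m[wind→φ0] = [12, 15]
r3 m[wind→φ2] = [8, 11]
r3 m[wind→φ7] = [12, 7]
r3 m[wind→φ8] = [7, 15]
r3 m[cld→φ2] = [6, 9]
r3 m[cld→φ5] = [6, 5]
r3 m[sprk→φ3] = [7, 5]
r3 m[sprk→φ6] = [4, 5]
r3 m[snow→φ1] = [4, 4]
r3 m[snow→φ3] = [0, 0]
r3 m[wet→φ0] = [1, 10]
r3 m[wet→φ1] = [2, 10]
r3 m[wet→φ4] = [1, 2]
r4 m[φ0→wind] = [2, 9]
r4 m[φ0→wet] = [13, 16]
r4 m[φ1→snow] = [2, 2]
r4 m[φ1→wet] = [4, 5]
r4 m[φ2→wind] = [13, 12]
r4 m[φ2→cld] = [15, 13]
r4 m[φ3→sprk] = [4, 5]
r4 m[φ3→snow] = [10, 11]
r4 m[φ4→wet] = [1, 9]
r4 m[φ5→cld] = [6, 9]
r4 m[φ6→sprk] = [7, 5]
r4 m[φ7→wind] = [1, 9]
r4 m[φ8→wind] = [6, 1]
r4 m[wind→φ0] = [20, 22]
r4 m[wind→φ2] = [9, 19]
r4 m[wind→φ7] = [21, 22]
r4 m[wind→φ8] = [16, 30]
r4 m[cld→φ2] = [6, 9]
r4 m[cld→φ5] = [15, 13]
r4 m[sprk→φ3] = [7, 5]
r4 m[sprk→φ6] = [4, 5]
r4 m[snow→φ1] = [10, 11]
r4 m[snow→φ3] = [2, 2]
r4 m[wet→φ0] = [5, 14]
r4 m[wet→φ1] = [14, 25]
r4 m[wet→φ4] = [17, 21]
r5 m[φ0→wind] = [6, 13]
r5 m[φ0→wet] = [21, 23]
r5 m[φ1→snow] = [14, 14]
r5 m[φ1→wet] = [10, 11]
r5 m[φ2→wind] = [13, 12]
r5 m[φ2→cld] = [16, 14]
r5 m[φ3→sprk] = [6, 7]
r5 m[φ3→snow] = [10, 11]
r5 m[φ4→wet] = [1, 9]
r5 m[φ5→cld] = [6, 9]
r5 m[φ6→sprk] = [7, 5]
r5 m[φ7→wind] = [1, 9]
r5 m[φ8→wind] = [6, 1]
r5 m[wind→φ0] = [20, 22]
r5 m[wind→φ2] = [9, 19]
r5 m[wind→φ7] = [21, 22]
r5 m[wind→φ8] = [16, 30]
r5 m[cld→φ2] = [6, 9]
r5 m[cld→φ5] = [15, 13]
r5 m[sprk→φ3] = [7, 5]
r5 m[sprk→φ6] = [4, 5]
r5 m[snow→φ1] = [10, 11]
r5 m[snow→φ3] = [2, 2]
r5 m[wet→φ0] = [5, 14]
r5 m[wet→φ1] = [14, 25]
r5 m[wet→φ4] = [17, 21]
r6 m[φ0→wind] = [6, 13]
r6 m[φ0→wet] = [21, 23]
r6 m[φ1→snow] = [14, 14]
r6 m[φ1→wet] = [10, 11]
r6 m[φ2→wind] = [13, 12]
r6 m[φ2→cld] = [16, 14]
r6 m[φ3→sprk] = [6, 7]
r6 m[φ3→snow] = [10, 11]
r6 m[φ4→wet] = [1, 9]
r6 m[φ5→cld] = [6, 9]
r6 m[φ6→sprk] = [7, 5]
r6 m[φ7→wind] = [1, 9]
r6 m[φ8→wind] = [6, 1]
r6 m[wind→φ0] = [20, 22]
r6 m[wind→φ2] = [13, 23]
r6 m[wind→φ7] = [25, 26]
r6 m[wind→φ8] = [20, 34]
r6 m[cld→φ2] = [6, 9]
r6 m[cld→φ5] = [16, 14]
r6 m[sprk→φ3] = [7, 5]
r6 m[sprk→φ6] = [6, 7]
r6 m[snow→φ1] = [10, 11]
r6 m[snow→φ3] = [14, 14]
r6 m[wet→φ0] = [11, 20]
r6 m[wet→φ1] = [22, 32]
r6 m[wet→φ4] = [31, 34]
r7 m[φ0→wind] = [12, 19]
r7 m[φ0→wet] = [21, 23]
r7 m[φ1→snow] = [22, 22]
r7 m[φ1→wet] = [10, 11]
r7 m[φ2→wind] = [13, 12]
r7 m[φ2→cld] = [20, 18]
r7 m[φ3→sprk] = [18, 19]
r7 m[φ3→snow] = [10, 11]
r7 m[φ4→wet] = [1, 9]
r7 m[φ5→cld] = [6, 9]
r7 m[φ6→sprk] = [7, 5]
r7 m[φ7→wind] = [1, 9]
r7 m[φ8→wind] = [6, 1]
r7 m[wind→φ0] = [20, 22]
r7 m[wind→φ2] = [13, 23]
r7 m[wind→φ7] = [25, 26]
r7 m[wind→φ8] = [20, 34]
r7 m[cld→φ2] = [6, 9]
r7 m[cld→φ5] = [16, 14]
r7 m[sprk→φ3] = [7, 5]
r7 m[sprk→φ6] = [6, 7]
r7 m[snow→φ1] = [10, 11]
r7 m[snow→φ3] = [14, 14]
r7 m[wet→φ0] = [11, 20]
r7 m[wet→φ1] = [22, 32]
r7 m[wet→φ4] = [31, 34]
r8 m[φ0→wind] = [12, 19]
r8 m[φ0→wet] = [21, 23]
r8 m[φ1→snow] = [22, 22]
r8 m[φ1→wet] = [10, 11]
r8 m[φ2→wind] = [13, 12]
r8 m[φ2→cld] = [20, 18]
r8 m[φ3→sprk] = [18, 19]
r8 m[φ3→snow] = [10, 11]
r8 m[φ4→wet] = [1, 9]
r8 m[φ5→cld] = [6, 9]
r8 m[φ6→sprk] = [7, 5]
r8 m[φ7→wind] = [1, 9]
r8 m[φ8→wind] = [6, 1]
r8 m[wind→φ0] = [20, 22]
r8 m[wind→φ2] = [19, 29]
r8 m[wind→φ7] = [31, 32]
r8 m[wind→φ8] = [26, 40]
r8 m[cld→φ2] = [6, 9]
r8 m[cld→φ5] = [20, 18]
r8 m[sprk→φ3] = [7, 5]
r8 m[sprk→φ6] = [18, 19]
r8 m[snow→φ1] = [10, 11]
r8 m[snow→φ3] = [22, 22]
r8 m[wet→φ0] = [11, 20]
r8 m[wet→φ1] = [22, 32]
r8 m[wet→φ4] = [31, 34]
r9 m[φ0→wind] = [12, 19]
r9 m[φ0→wet] = [21, 23]
r9 m[φ1→snow] = [22, 22]
r9 m[φ1→wet] = [10, 11]
r9 m[φ2→wind] = [13, 12]
r9 m[φ2→cld] = [26, 24]
r9 m[φ3→sprk] = [26, 27]
r9 m[φ3→snow] = [10, 11]
r9 m[φ4→wet] = [1, 9]
r9 m[φ5→cld] = [6, 9]
r9 m[φ6→sprk] = [7, 5]
r9 m[φ7→wind] = [1, 9]
r9 m[φ8→wind] = [6, 1]
r9 m[wind→φ0] = [20, 22]
r9 m[wind→φ2] = [19, 29]
r9 m[wind→φ7] = [31, 32]
r9 m[wind→φ8] = [26, 40]
r9 m[cld→φ2] = [6, 9]
r9 m[cld→φ5] = [20, 18]
r9 m[sprk→φ3] = [7, 5]
r9 m[sprk→φ6] = [18, 19]
r9 m[snow→φ1] = [10, 11]
r9 m[snow→φ3] = [22, 22]
r9 m[wet→φ0] = [11, 20]
r9 m[wet→φ1] = [22, 32]
r9 m[wet→φ4] = [31, 34]
r10 m[φ0→wind] = [12, 19]
r10 m[φ0→wet] = [21, 23]
r10 m[φ1→snow] = [22, 22]
r10 m[φ1→wet] = [10, 11]
r10 m[φ2→wind] = [13, 12]
r10 m[φ2→cld] = [26, 24]
r10 m[φ3→sprk] = [26, 27]
r10 m[φ3→snow] = [10, 11]
r10 m[φ4→wet] = [1, 9]
r10 m[φ5→cld] = [6, 9]
r10 m[φ6→sprk] = [7, 5]
r10 m[φ7→wind] = [1, 9]
r10 m[φ8→wind] = [6, 1]
r10 m[wind→φ0] = [20, 22]
r10 m[wind→φ2] = [19, 29]
r10 m[wind→φ7] = [31, 32]
r10 m[wind→φ8] = [26, 40]
r10 m[cld→φ2] = [6, 9]
r10 m[cld→φ5] = [26, 24]
r10 m[sprk→φ3] = [7, 5]
r10 m[sprk→φ6] = [26, 27]
r10 m[snow→φ1] = [10, 11]
r10 m[snow→φ3] = [22, 22]
r10 m[wet→φ0] = [11, 20]
r10 m[wet→φ1] = [22, 32]
r10 m[wet→φ4] = [31, 34]
r11 m[φ0→wind] = [12, 19]
r11 m[φ0→wet] = [21, 23]
r11 m[φ1→snow] = [22, 22]
r11 m[φ1→wet] = [10, 11]
r11 m[φ2→wind] = [13, 12]
r11 m[φ2→cld] = [26, 24]
r11 m[φ3→sprk] = [26, 27]
r11 m[φ3→snow] = [10, 11]
r11 m[φ4→wet] = [1, 9]
r11 m[φ5→cld] = [6, 9]
r11 m[φ6→sprk] = [7, 5]
r11 m[φ7→wind] = [1, 9]
r11 m[φ8→wind] = [6, 1]
r11 m[wind→φ0] = [20, 22]
r11 m[wind→φ2] = [19, 29]
r11 m[wind→φ7] = [31, 32]
r11 m[wind→φ8] = [26, 40]
r11 m[cld→φ2] = [6, 9]
r11 m[cld→φ5] = [26, 24]
r11 m[sprk→φ3] = [7, 5]
r11 m[sprk→φ6] = [26, 27]
r11 m[snow→φ1] = [10, 11]
r11 m[snow→φ3] = [22, 22]
r11 m[wet→φ0] = [11, 20]
r11 m[wet→φ1] = [22, 32]
r11 m[wet→φ4] = [31, 34]
fixed point reached at round 11
traceback from wind: (wind=0, cld=0, sprk=1, snow=0, wet=0), score=32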